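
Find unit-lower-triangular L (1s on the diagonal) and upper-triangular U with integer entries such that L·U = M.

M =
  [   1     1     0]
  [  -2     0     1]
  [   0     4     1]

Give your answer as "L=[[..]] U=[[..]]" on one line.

L=[[1,0,0],[-2,1,0],[0,2,1]] U=[[1,1,0],[0,2,1],[0,0,-1]]

  row1 -= -2·row0 → [0,2,1]
  row2 -= 0·row0 → [0,4,1]
  row2 -= 2·row1 → [0,0,-1]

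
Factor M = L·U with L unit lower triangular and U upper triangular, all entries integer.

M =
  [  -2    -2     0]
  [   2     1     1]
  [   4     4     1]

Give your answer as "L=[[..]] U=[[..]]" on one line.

L=[[1,0,0],[-1,1,0],[-2,0,1]] U=[[-2,-2,0],[0,-1,1],[0,0,1]]

  row1 -= -1·row0 → [0,-1,1]
  row2 -= -2·row0 → [0,0,1]
  row2 -= 0·row1 → [0,0,1]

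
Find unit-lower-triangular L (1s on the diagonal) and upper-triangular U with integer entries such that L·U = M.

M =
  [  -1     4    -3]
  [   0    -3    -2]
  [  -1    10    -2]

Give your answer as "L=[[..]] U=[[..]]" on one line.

L=[[1,0,0],[0,1,0],[1,-2,1]] U=[[-1,4,-3],[0,-3,-2],[0,0,-3]]

  R1 -= 0·R0 → [0,-3,-2]
  R2 -= 1·R0 → [0,6,1]
  R2 -= -2·R1 → [0,0,-3]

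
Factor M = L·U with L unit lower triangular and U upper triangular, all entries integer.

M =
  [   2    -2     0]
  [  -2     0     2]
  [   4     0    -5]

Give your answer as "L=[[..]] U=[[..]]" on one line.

  R1 -= -1·R0 → [0,-2,2]
  R2 -= 2·R0 → [0,4,-5]
  R2 -= -2·R1 → [0,0,-1]

L=[[1,0,0],[-1,1,0],[2,-2,1]] U=[[2,-2,0],[0,-2,2],[0,0,-1]]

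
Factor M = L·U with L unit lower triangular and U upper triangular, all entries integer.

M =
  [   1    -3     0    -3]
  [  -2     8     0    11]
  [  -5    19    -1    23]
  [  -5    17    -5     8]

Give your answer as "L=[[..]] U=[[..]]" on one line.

L=[[1,0,0,0],[-2,1,0,0],[-5,2,1,0],[-5,1,5,1]] U=[[1,-3,0,-3],[0,2,0,5],[0,0,-1,-2],[0,0,0,-2]]

  r1 -= -2·r0 → [0,2,0,5]
  r2 -= -5·r0 → [0,4,-1,8]
  r3 -= -5·r0 → [0,2,-5,-7]
  r2 -= 2·r1 → [0,0,-1,-2]
  r3 -= 1·r1 → [0,0,-5,-12]
  r3 -= 5·r2 → [0,0,0,-2]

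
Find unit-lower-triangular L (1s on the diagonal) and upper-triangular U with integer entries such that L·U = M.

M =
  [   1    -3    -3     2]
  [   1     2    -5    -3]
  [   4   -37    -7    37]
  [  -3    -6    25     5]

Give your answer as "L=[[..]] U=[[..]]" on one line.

  R1 -= 1·R0 → [0,5,-2,-5]
  R2 -= 4·R0 → [0,-25,5,29]
  R3 -= -3·R0 → [0,-15,16,11]
  R2 -= -5·R1 → [0,0,-5,4]
  R3 -= -3·R1 → [0,0,10,-4]
  R3 -= -2·R2 → [0,0,0,4]

L=[[1,0,0,0],[1,1,0,0],[4,-5,1,0],[-3,-3,-2,1]] U=[[1,-3,-3,2],[0,5,-2,-5],[0,0,-5,4],[0,0,0,4]]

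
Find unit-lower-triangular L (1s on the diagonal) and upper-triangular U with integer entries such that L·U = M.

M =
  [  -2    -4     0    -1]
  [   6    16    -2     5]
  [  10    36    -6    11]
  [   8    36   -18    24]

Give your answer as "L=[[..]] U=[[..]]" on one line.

L=[[1,0,0,0],[-3,1,0,0],[-5,4,1,0],[-4,5,-4,1]] U=[[-2,-4,0,-1],[0,4,-2,2],[0,0,2,-2],[0,0,0,2]]

  R1 -= -3·R0 → [0,4,-2,2]
  R2 -= -5·R0 → [0,16,-6,6]
  R3 -= -4·R0 → [0,20,-18,20]
  R2 -= 4·R1 → [0,0,2,-2]
  R3 -= 5·R1 → [0,0,-8,10]
  R3 -= -4·R2 → [0,0,0,2]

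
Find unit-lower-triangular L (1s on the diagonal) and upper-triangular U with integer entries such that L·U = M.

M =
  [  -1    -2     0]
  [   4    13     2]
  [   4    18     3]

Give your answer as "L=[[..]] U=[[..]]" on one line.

L=[[1,0,0],[-4,1,0],[-4,2,1]] U=[[-1,-2,0],[0,5,2],[0,0,-1]]

  r1 -= -4·r0 → [0,5,2]
  r2 -= -4·r0 → [0,10,3]
  r2 -= 2·r1 → [0,0,-1]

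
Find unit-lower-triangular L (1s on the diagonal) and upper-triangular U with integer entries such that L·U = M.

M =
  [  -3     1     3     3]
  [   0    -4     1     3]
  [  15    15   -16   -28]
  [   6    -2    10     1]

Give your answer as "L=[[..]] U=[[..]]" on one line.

L=[[1,0,0,0],[0,1,0,0],[-5,-5,1,0],[-2,0,4,1]] U=[[-3,1,3,3],[0,-4,1,3],[0,0,4,2],[0,0,0,-1]]

  R1 -= 0·R0 → [0,-4,1,3]
  R2 -= -5·R0 → [0,20,-1,-13]
  R3 -= -2·R0 → [0,0,16,7]
  R2 -= -5·R1 → [0,0,4,2]
  R3 -= 0·R1 → [0,0,16,7]
  R3 -= 4·R2 → [0,0,0,-1]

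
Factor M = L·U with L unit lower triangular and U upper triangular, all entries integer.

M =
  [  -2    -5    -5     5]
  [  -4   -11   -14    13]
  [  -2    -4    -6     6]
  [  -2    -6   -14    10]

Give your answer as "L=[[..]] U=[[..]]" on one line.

L=[[1,0,0,0],[2,1,0,0],[1,-1,1,0],[1,1,1,1]] U=[[-2,-5,-5,5],[0,-1,-4,3],[0,0,-5,4],[0,0,0,-2]]

  r1 -= 2·r0 → [0,-1,-4,3]
  r2 -= 1·r0 → [0,1,-1,1]
  r3 -= 1·r0 → [0,-1,-9,5]
  r2 -= -1·r1 → [0,0,-5,4]
  r3 -= 1·r1 → [0,0,-5,2]
  r3 -= 1·r2 → [0,0,0,-2]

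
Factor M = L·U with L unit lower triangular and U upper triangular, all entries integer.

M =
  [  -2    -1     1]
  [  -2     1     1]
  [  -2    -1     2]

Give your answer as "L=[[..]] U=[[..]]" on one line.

  r1 -= 1·r0 → [0,2,0]
  r2 -= 1·r0 → [0,0,1]
  r2 -= 0·r1 → [0,0,1]

L=[[1,0,0],[1,1,0],[1,0,1]] U=[[-2,-1,1],[0,2,0],[0,0,1]]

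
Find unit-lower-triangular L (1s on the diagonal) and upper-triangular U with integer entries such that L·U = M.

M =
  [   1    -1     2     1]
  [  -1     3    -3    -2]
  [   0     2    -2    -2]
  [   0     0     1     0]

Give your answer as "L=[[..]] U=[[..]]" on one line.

L=[[1,0,0,0],[-1,1,0,0],[0,1,1,0],[0,0,-1,1]] U=[[1,-1,2,1],[0,2,-1,-1],[0,0,-1,-1],[0,0,0,-1]]

  row1 -= -1·row0 → [0,2,-1,-1]
  row2 -= 0·row0 → [0,2,-2,-2]
  row3 -= 0·row0 → [0,0,1,0]
  row2 -= 1·row1 → [0,0,-1,-1]
  row3 -= 0·row1 → [0,0,1,0]
  row3 -= -1·row2 → [0,0,0,-1]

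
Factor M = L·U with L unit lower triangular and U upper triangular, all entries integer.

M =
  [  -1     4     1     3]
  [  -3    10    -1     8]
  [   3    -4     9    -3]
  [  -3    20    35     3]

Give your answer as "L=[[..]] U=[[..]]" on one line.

L=[[1,0,0,0],[3,1,0,0],[-3,-4,1,0],[3,-4,-4,1]] U=[[-1,4,1,3],[0,-2,-4,-1],[0,0,-4,2],[0,0,0,-2]]

  R1 -= 3·R0 → [0,-2,-4,-1]
  R2 -= -3·R0 → [0,8,12,6]
  R3 -= 3·R0 → [0,8,32,-6]
  R2 -= -4·R1 → [0,0,-4,2]
  R3 -= -4·R1 → [0,0,16,-10]
  R3 -= -4·R2 → [0,0,0,-2]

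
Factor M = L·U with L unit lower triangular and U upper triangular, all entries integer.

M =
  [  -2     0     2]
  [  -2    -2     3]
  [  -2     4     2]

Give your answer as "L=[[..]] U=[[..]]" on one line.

  row1 -= 1·row0 → [0,-2,1]
  row2 -= 1·row0 → [0,4,0]
  row2 -= -2·row1 → [0,0,2]

L=[[1,0,0],[1,1,0],[1,-2,1]] U=[[-2,0,2],[0,-2,1],[0,0,2]]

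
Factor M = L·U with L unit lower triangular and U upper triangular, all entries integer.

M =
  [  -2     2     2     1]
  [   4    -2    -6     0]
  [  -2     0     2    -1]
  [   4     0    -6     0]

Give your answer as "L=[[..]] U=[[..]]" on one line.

  row1 -= -2·row0 → [0,2,-2,2]
  row2 -= 1·row0 → [0,-2,0,-2]
  row3 -= -2·row0 → [0,4,-2,2]
  row2 -= -1·row1 → [0,0,-2,0]
  row3 -= 2·row1 → [0,0,2,-2]
  row3 -= -1·row2 → [0,0,0,-2]

L=[[1,0,0,0],[-2,1,0,0],[1,-1,1,0],[-2,2,-1,1]] U=[[-2,2,2,1],[0,2,-2,2],[0,0,-2,0],[0,0,0,-2]]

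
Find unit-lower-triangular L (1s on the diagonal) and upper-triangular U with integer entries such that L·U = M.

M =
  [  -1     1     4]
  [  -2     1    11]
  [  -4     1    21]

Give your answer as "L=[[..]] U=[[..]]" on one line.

  r1 -= 2·r0 → [0,-1,3]
  r2 -= 4·r0 → [0,-3,5]
  r2 -= 3·r1 → [0,0,-4]

L=[[1,0,0],[2,1,0],[4,3,1]] U=[[-1,1,4],[0,-1,3],[0,0,-4]]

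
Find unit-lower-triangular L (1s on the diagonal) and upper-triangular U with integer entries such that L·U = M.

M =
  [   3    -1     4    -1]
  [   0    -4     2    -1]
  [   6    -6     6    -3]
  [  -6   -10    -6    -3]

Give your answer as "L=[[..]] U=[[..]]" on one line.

L=[[1,0,0,0],[0,1,0,0],[2,1,1,0],[-2,3,1,1]] U=[[3,-1,4,-1],[0,-4,2,-1],[0,0,-4,0],[0,0,0,-2]]

  R1 -= 0·R0 → [0,-4,2,-1]
  R2 -= 2·R0 → [0,-4,-2,-1]
  R3 -= -2·R0 → [0,-12,2,-5]
  R2 -= 1·R1 → [0,0,-4,0]
  R3 -= 3·R1 → [0,0,-4,-2]
  R3 -= 1·R2 → [0,0,0,-2]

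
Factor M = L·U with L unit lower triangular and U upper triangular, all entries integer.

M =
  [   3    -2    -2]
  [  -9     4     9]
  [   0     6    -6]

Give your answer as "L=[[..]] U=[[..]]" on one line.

L=[[1,0,0],[-3,1,0],[0,-3,1]] U=[[3,-2,-2],[0,-2,3],[0,0,3]]

  row1 -= -3·row0 → [0,-2,3]
  row2 -= 0·row0 → [0,6,-6]
  row2 -= -3·row1 → [0,0,3]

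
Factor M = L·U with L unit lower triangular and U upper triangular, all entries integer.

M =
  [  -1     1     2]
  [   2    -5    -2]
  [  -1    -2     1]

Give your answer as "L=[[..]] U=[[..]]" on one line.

  R1 -= -2·R0 → [0,-3,2]
  R2 -= 1·R0 → [0,-3,-1]
  R2 -= 1·R1 → [0,0,-3]

L=[[1,0,0],[-2,1,0],[1,1,1]] U=[[-1,1,2],[0,-3,2],[0,0,-3]]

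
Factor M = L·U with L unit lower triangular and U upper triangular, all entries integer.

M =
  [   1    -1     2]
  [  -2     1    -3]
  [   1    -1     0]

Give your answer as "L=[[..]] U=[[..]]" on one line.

  R1 -= -2·R0 → [0,-1,1]
  R2 -= 1·R0 → [0,0,-2]
  R2 -= 0·R1 → [0,0,-2]

L=[[1,0,0],[-2,1,0],[1,0,1]] U=[[1,-1,2],[0,-1,1],[0,0,-2]]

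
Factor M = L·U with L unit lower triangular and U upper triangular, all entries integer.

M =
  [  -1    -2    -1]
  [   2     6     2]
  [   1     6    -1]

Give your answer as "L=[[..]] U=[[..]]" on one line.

L=[[1,0,0],[-2,1,0],[-1,2,1]] U=[[-1,-2,-1],[0,2,0],[0,0,-2]]

  r1 -= -2·r0 → [0,2,0]
  r2 -= -1·r0 → [0,4,-2]
  r2 -= 2·r1 → [0,0,-2]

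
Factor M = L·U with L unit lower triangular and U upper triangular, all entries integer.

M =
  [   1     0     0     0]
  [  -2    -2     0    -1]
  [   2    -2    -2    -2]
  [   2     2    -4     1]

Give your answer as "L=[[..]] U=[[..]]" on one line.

  row1 -= -2·row0 → [0,-2,0,-1]
  row2 -= 2·row0 → [0,-2,-2,-2]
  row3 -= 2·row0 → [0,2,-4,1]
  row2 -= 1·row1 → [0,0,-2,-1]
  row3 -= -1·row1 → [0,0,-4,0]
  row3 -= 2·row2 → [0,0,0,2]

L=[[1,0,0,0],[-2,1,0,0],[2,1,1,0],[2,-1,2,1]] U=[[1,0,0,0],[0,-2,0,-1],[0,0,-2,-1],[0,0,0,2]]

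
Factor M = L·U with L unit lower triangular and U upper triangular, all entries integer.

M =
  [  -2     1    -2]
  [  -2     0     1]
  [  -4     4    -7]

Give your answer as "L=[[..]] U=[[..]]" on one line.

L=[[1,0,0],[1,1,0],[2,-2,1]] U=[[-2,1,-2],[0,-1,3],[0,0,3]]

  R1 -= 1·R0 → [0,-1,3]
  R2 -= 2·R0 → [0,2,-3]
  R2 -= -2·R1 → [0,0,3]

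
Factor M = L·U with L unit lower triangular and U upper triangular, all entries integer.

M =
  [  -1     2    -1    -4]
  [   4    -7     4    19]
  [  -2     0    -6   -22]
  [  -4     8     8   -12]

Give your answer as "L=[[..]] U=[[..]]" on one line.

  R1 -= -4·R0 → [0,1,0,3]
  R2 -= 2·R0 → [0,-4,-4,-14]
  R3 -= 4·R0 → [0,0,12,4]
  R2 -= -4·R1 → [0,0,-4,-2]
  R3 -= 0·R1 → [0,0,12,4]
  R3 -= -3·R2 → [0,0,0,-2]

L=[[1,0,0,0],[-4,1,0,0],[2,-4,1,0],[4,0,-3,1]] U=[[-1,2,-1,-4],[0,1,0,3],[0,0,-4,-2],[0,0,0,-2]]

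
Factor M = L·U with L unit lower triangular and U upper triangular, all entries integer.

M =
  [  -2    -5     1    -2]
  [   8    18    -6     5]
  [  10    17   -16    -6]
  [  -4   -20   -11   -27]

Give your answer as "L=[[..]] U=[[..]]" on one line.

  row1 -= -4·row0 → [0,-2,-2,-3]
  row2 -= -5·row0 → [0,-8,-11,-16]
  row3 -= 2·row0 → [0,-10,-13,-23]
  row2 -= 4·row1 → [0,0,-3,-4]
  row3 -= 5·row1 → [0,0,-3,-8]
  row3 -= 1·row2 → [0,0,0,-4]

L=[[1,0,0,0],[-4,1,0,0],[-5,4,1,0],[2,5,1,1]] U=[[-2,-5,1,-2],[0,-2,-2,-3],[0,0,-3,-4],[0,0,0,-4]]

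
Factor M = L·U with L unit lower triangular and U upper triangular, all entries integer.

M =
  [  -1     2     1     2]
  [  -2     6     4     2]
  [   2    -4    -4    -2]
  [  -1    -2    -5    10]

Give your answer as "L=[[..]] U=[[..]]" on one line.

L=[[1,0,0,0],[2,1,0,0],[-2,0,1,0],[1,-2,1,1]] U=[[-1,2,1,2],[0,2,2,-2],[0,0,-2,2],[0,0,0,2]]

  row1 -= 2·row0 → [0,2,2,-2]
  row2 -= -2·row0 → [0,0,-2,2]
  row3 -= 1·row0 → [0,-4,-6,8]
  row2 -= 0·row1 → [0,0,-2,2]
  row3 -= -2·row1 → [0,0,-2,4]
  row3 -= 1·row2 → [0,0,0,2]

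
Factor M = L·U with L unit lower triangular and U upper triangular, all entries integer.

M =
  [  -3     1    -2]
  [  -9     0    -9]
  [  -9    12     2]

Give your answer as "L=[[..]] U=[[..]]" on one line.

  R1 -= 3·R0 → [0,-3,-3]
  R2 -= 3·R0 → [0,9,8]
  R2 -= -3·R1 → [0,0,-1]

L=[[1,0,0],[3,1,0],[3,-3,1]] U=[[-3,1,-2],[0,-3,-3],[0,0,-1]]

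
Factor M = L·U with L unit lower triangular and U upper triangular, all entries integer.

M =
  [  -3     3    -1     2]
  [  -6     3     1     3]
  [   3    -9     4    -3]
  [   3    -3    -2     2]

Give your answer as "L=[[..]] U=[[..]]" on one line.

L=[[1,0,0,0],[2,1,0,0],[-1,2,1,0],[-1,0,1,1]] U=[[-3,3,-1,2],[0,-3,3,-1],[0,0,-3,1],[0,0,0,3]]

  R1 -= 2·R0 → [0,-3,3,-1]
  R2 -= -1·R0 → [0,-6,3,-1]
  R3 -= -1·R0 → [0,0,-3,4]
  R2 -= 2·R1 → [0,0,-3,1]
  R3 -= 0·R1 → [0,0,-3,4]
  R3 -= 1·R2 → [0,0,0,3]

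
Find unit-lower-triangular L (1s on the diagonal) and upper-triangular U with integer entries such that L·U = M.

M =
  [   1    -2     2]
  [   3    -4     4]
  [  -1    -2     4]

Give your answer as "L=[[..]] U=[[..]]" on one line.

  R1 -= 3·R0 → [0,2,-2]
  R2 -= -1·R0 → [0,-4,6]
  R2 -= -2·R1 → [0,0,2]

L=[[1,0,0],[3,1,0],[-1,-2,1]] U=[[1,-2,2],[0,2,-2],[0,0,2]]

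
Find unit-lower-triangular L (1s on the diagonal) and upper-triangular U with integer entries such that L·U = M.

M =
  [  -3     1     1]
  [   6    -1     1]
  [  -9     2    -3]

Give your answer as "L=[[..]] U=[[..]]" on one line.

  r1 -= -2·r0 → [0,1,3]
  r2 -= 3·r0 → [0,-1,-6]
  r2 -= -1·r1 → [0,0,-3]

L=[[1,0,0],[-2,1,0],[3,-1,1]] U=[[-3,1,1],[0,1,3],[0,0,-3]]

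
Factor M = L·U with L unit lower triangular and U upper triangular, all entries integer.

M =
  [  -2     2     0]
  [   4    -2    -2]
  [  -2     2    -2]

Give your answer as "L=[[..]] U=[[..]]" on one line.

  R1 -= -2·R0 → [0,2,-2]
  R2 -= 1·R0 → [0,0,-2]
  R2 -= 0·R1 → [0,0,-2]

L=[[1,0,0],[-2,1,0],[1,0,1]] U=[[-2,2,0],[0,2,-2],[0,0,-2]]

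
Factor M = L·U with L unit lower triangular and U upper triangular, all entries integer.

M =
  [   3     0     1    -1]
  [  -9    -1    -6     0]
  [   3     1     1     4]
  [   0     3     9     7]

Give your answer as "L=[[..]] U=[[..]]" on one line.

L=[[1,0,0,0],[-3,1,0,0],[1,-1,1,0],[0,-3,0,1]] U=[[3,0,1,-1],[0,-1,-3,-3],[0,0,-3,2],[0,0,0,-2]]

  r1 -= -3·r0 → [0,-1,-3,-3]
  r2 -= 1·r0 → [0,1,0,5]
  r3 -= 0·r0 → [0,3,9,7]
  r2 -= -1·r1 → [0,0,-3,2]
  r3 -= -3·r1 → [0,0,0,-2]
  r3 -= 0·r2 → [0,0,0,-2]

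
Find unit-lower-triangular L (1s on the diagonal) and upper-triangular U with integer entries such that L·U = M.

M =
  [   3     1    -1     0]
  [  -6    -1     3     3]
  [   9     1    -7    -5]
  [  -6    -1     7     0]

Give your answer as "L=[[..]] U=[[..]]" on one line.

  row1 -= -2·row0 → [0,1,1,3]
  row2 -= 3·row0 → [0,-2,-4,-5]
  row3 -= -2·row0 → [0,1,5,0]
  row2 -= -2·row1 → [0,0,-2,1]
  row3 -= 1·row1 → [0,0,4,-3]
  row3 -= -2·row2 → [0,0,0,-1]

L=[[1,0,0,0],[-2,1,0,0],[3,-2,1,0],[-2,1,-2,1]] U=[[3,1,-1,0],[0,1,1,3],[0,0,-2,1],[0,0,0,-1]]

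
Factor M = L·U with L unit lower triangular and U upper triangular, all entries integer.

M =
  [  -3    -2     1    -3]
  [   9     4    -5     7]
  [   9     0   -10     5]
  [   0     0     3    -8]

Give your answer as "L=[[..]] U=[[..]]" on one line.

L=[[1,0,0,0],[-3,1,0,0],[-3,3,1,0],[0,0,-3,1]] U=[[-3,-2,1,-3],[0,-2,-2,-2],[0,0,-1,2],[0,0,0,-2]]

  row1 -= -3·row0 → [0,-2,-2,-2]
  row2 -= -3·row0 → [0,-6,-7,-4]
  row3 -= 0·row0 → [0,0,3,-8]
  row2 -= 3·row1 → [0,0,-1,2]
  row3 -= 0·row1 → [0,0,3,-8]
  row3 -= -3·row2 → [0,0,0,-2]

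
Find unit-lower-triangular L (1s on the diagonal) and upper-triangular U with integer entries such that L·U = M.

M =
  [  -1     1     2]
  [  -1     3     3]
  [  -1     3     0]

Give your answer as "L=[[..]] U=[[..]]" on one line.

  R1 -= 1·R0 → [0,2,1]
  R2 -= 1·R0 → [0,2,-2]
  R2 -= 1·R1 → [0,0,-3]

L=[[1,0,0],[1,1,0],[1,1,1]] U=[[-1,1,2],[0,2,1],[0,0,-3]]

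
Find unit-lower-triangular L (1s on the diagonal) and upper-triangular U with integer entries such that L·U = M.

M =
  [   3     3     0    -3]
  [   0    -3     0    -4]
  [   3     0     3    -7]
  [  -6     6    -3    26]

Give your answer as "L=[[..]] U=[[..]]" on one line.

  r1 -= 0·r0 → [0,-3,0,-4]
  r2 -= 1·r0 → [0,-3,3,-4]
  r3 -= -2·r0 → [0,12,-3,20]
  r2 -= 1·r1 → [0,0,3,0]
  r3 -= -4·r1 → [0,0,-3,4]
  r3 -= -1·r2 → [0,0,0,4]

L=[[1,0,0,0],[0,1,0,0],[1,1,1,0],[-2,-4,-1,1]] U=[[3,3,0,-3],[0,-3,0,-4],[0,0,3,0],[0,0,0,4]]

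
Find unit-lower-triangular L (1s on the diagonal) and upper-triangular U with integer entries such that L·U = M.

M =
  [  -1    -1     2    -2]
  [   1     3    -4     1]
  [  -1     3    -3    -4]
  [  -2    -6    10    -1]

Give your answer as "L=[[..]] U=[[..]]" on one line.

L=[[1,0,0,0],[-1,1,0,0],[1,2,1,0],[2,-2,-2,1]] U=[[-1,-1,2,-2],[0,2,-2,-1],[0,0,-1,0],[0,0,0,1]]

  R1 -= -1·R0 → [0,2,-2,-1]
  R2 -= 1·R0 → [0,4,-5,-2]
  R3 -= 2·R0 → [0,-4,6,3]
  R2 -= 2·R1 → [0,0,-1,0]
  R3 -= -2·R1 → [0,0,2,1]
  R3 -= -2·R2 → [0,0,0,1]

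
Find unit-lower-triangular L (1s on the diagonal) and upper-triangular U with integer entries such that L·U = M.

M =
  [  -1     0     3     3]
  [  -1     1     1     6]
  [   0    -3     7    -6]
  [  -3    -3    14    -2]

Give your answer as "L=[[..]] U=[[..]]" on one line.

  row1 -= 1·row0 → [0,1,-2,3]
  row2 -= 0·row0 → [0,-3,7,-6]
  row3 -= 3·row0 → [0,-3,5,-11]
  row2 -= -3·row1 → [0,0,1,3]
  row3 -= -3·row1 → [0,0,-1,-2]
  row3 -= -1·row2 → [0,0,0,1]

L=[[1,0,0,0],[1,1,0,0],[0,-3,1,0],[3,-3,-1,1]] U=[[-1,0,3,3],[0,1,-2,3],[0,0,1,3],[0,0,0,1]]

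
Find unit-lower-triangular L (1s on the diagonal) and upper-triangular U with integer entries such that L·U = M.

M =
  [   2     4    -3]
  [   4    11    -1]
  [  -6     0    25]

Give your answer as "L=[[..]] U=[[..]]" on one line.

  row1 -= 2·row0 → [0,3,5]
  row2 -= -3·row0 → [0,12,16]
  row2 -= 4·row1 → [0,0,-4]

L=[[1,0,0],[2,1,0],[-3,4,1]] U=[[2,4,-3],[0,3,5],[0,0,-4]]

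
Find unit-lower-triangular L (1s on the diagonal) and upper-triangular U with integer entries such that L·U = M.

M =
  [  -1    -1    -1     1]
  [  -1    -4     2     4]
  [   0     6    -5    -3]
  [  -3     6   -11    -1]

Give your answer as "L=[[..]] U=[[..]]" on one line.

  r1 -= 1·r0 → [0,-3,3,3]
  r2 -= 0·r0 → [0,6,-5,-3]
  r3 -= 3·r0 → [0,9,-8,-4]
  r2 -= -2·r1 → [0,0,1,3]
  r3 -= -3·r1 → [0,0,1,5]
  r3 -= 1·r2 → [0,0,0,2]

L=[[1,0,0,0],[1,1,0,0],[0,-2,1,0],[3,-3,1,1]] U=[[-1,-1,-1,1],[0,-3,3,3],[0,0,1,3],[0,0,0,2]]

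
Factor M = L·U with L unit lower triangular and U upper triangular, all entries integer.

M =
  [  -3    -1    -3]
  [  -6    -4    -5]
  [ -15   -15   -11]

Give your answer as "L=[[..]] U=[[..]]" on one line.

L=[[1,0,0],[2,1,0],[5,5,1]] U=[[-3,-1,-3],[0,-2,1],[0,0,-1]]

  row1 -= 2·row0 → [0,-2,1]
  row2 -= 5·row0 → [0,-10,4]
  row2 -= 5·row1 → [0,0,-1]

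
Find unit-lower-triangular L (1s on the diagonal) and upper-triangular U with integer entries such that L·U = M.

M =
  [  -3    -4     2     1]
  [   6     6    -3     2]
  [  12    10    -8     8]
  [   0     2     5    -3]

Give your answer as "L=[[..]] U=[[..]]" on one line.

  R1 -= -2·R0 → [0,-2,1,4]
  R2 -= -4·R0 → [0,-6,0,12]
  R3 -= 0·R0 → [0,2,5,-3]
  R2 -= 3·R1 → [0,0,-3,0]
  R3 -= -1·R1 → [0,0,6,1]
  R3 -= -2·R2 → [0,0,0,1]

L=[[1,0,0,0],[-2,1,0,0],[-4,3,1,0],[0,-1,-2,1]] U=[[-3,-4,2,1],[0,-2,1,4],[0,0,-3,0],[0,0,0,1]]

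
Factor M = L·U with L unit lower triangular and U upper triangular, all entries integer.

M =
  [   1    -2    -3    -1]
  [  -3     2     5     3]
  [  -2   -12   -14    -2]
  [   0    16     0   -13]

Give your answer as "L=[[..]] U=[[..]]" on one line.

  r1 -= -3·r0 → [0,-4,-4,0]
  r2 -= -2·r0 → [0,-16,-20,-4]
  r3 -= 0·r0 → [0,16,0,-13]
  r2 -= 4·r1 → [0,0,-4,-4]
  r3 -= -4·r1 → [0,0,-16,-13]
  r3 -= 4·r2 → [0,0,0,3]

L=[[1,0,0,0],[-3,1,0,0],[-2,4,1,0],[0,-4,4,1]] U=[[1,-2,-3,-1],[0,-4,-4,0],[0,0,-4,-4],[0,0,0,3]]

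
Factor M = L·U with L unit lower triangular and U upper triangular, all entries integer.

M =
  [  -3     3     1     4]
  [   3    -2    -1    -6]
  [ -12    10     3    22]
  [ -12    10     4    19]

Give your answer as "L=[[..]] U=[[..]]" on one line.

  R1 -= -1·R0 → [0,1,0,-2]
  R2 -= 4·R0 → [0,-2,-1,6]
  R3 -= 4·R0 → [0,-2,0,3]
  R2 -= -2·R1 → [0,0,-1,2]
  R3 -= -2·R1 → [0,0,0,-1]
  R3 -= 0·R2 → [0,0,0,-1]

L=[[1,0,0,0],[-1,1,0,0],[4,-2,1,0],[4,-2,0,1]] U=[[-3,3,1,4],[0,1,0,-2],[0,0,-1,2],[0,0,0,-1]]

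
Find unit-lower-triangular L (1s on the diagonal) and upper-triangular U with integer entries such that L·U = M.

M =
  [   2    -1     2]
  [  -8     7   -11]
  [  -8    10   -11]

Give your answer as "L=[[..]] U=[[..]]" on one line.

L=[[1,0,0],[-4,1,0],[-4,2,1]] U=[[2,-1,2],[0,3,-3],[0,0,3]]

  R1 -= -4·R0 → [0,3,-3]
  R2 -= -4·R0 → [0,6,-3]
  R2 -= 2·R1 → [0,0,3]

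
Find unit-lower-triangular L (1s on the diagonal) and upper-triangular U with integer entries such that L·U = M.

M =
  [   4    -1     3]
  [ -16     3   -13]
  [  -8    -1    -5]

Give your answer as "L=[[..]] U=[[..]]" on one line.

L=[[1,0,0],[-4,1,0],[-2,3,1]] U=[[4,-1,3],[0,-1,-1],[0,0,4]]

  r1 -= -4·r0 → [0,-1,-1]
  r2 -= -2·r0 → [0,-3,1]
  r2 -= 3·r1 → [0,0,4]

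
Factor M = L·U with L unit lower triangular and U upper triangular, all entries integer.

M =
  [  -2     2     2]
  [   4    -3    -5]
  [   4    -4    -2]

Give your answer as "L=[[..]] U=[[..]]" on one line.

L=[[1,0,0],[-2,1,0],[-2,0,1]] U=[[-2,2,2],[0,1,-1],[0,0,2]]

  row1 -= -2·row0 → [0,1,-1]
  row2 -= -2·row0 → [0,0,2]
  row2 -= 0·row1 → [0,0,2]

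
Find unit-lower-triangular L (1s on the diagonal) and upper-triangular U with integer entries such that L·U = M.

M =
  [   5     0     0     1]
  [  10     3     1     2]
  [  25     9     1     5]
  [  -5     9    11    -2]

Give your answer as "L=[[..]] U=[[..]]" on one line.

L=[[1,0,0,0],[2,1,0,0],[5,3,1,0],[-1,3,-4,1]] U=[[5,0,0,1],[0,3,1,0],[0,0,-2,0],[0,0,0,-1]]

  row1 -= 2·row0 → [0,3,1,0]
  row2 -= 5·row0 → [0,9,1,0]
  row3 -= -1·row0 → [0,9,11,-1]
  row2 -= 3·row1 → [0,0,-2,0]
  row3 -= 3·row1 → [0,0,8,-1]
  row3 -= -4·row2 → [0,0,0,-1]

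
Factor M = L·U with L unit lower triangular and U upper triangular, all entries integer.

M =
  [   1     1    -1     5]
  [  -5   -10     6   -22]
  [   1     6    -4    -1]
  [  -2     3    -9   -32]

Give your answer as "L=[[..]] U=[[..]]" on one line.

  row1 -= -5·row0 → [0,-5,1,3]
  row2 -= 1·row0 → [0,5,-3,-6]
  row3 -= -2·row0 → [0,5,-11,-22]
  row2 -= -1·row1 → [0,0,-2,-3]
  row3 -= -1·row1 → [0,0,-10,-19]
  row3 -= 5·row2 → [0,0,0,-4]

L=[[1,0,0,0],[-5,1,0,0],[1,-1,1,0],[-2,-1,5,1]] U=[[1,1,-1,5],[0,-5,1,3],[0,0,-2,-3],[0,0,0,-4]]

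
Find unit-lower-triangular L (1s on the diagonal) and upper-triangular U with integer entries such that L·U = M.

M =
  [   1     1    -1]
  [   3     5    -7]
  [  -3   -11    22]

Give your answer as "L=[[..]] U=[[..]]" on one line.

  R1 -= 3·R0 → [0,2,-4]
  R2 -= -3·R0 → [0,-8,19]
  R2 -= -4·R1 → [0,0,3]

L=[[1,0,0],[3,1,0],[-3,-4,1]] U=[[1,1,-1],[0,2,-4],[0,0,3]]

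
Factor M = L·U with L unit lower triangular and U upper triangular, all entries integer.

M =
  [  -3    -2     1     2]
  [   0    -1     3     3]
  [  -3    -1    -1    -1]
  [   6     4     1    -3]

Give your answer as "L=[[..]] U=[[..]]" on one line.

L=[[1,0,0,0],[0,1,0,0],[1,-1,1,0],[-2,0,3,1]] U=[[-3,-2,1,2],[0,-1,3,3],[0,0,1,0],[0,0,0,1]]

  r1 -= 0·r0 → [0,-1,3,3]
  r2 -= 1·r0 → [0,1,-2,-3]
  r3 -= -2·r0 → [0,0,3,1]
  r2 -= -1·r1 → [0,0,1,0]
  r3 -= 0·r1 → [0,0,3,1]
  r3 -= 3·r2 → [0,0,0,1]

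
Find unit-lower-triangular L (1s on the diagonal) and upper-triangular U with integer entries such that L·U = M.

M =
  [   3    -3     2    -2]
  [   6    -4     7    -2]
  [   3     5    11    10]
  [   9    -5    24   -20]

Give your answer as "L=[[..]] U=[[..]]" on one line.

  r1 -= 2·r0 → [0,2,3,2]
  r2 -= 1·r0 → [0,8,9,12]
  r3 -= 3·r0 → [0,4,18,-14]
  r2 -= 4·r1 → [0,0,-3,4]
  r3 -= 2·r1 → [0,0,12,-18]
  r3 -= -4·r2 → [0,0,0,-2]

L=[[1,0,0,0],[2,1,0,0],[1,4,1,0],[3,2,-4,1]] U=[[3,-3,2,-2],[0,2,3,2],[0,0,-3,4],[0,0,0,-2]]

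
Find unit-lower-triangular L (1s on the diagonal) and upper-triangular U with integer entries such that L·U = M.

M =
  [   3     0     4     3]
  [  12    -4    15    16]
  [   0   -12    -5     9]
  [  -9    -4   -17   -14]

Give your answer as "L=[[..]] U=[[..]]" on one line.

  r1 -= 4·r0 → [0,-4,-1,4]
  r2 -= 0·r0 → [0,-12,-5,9]
  r3 -= -3·r0 → [0,-4,-5,-5]
  r2 -= 3·r1 → [0,0,-2,-3]
  r3 -= 1·r1 → [0,0,-4,-9]
  r3 -= 2·r2 → [0,0,0,-3]

L=[[1,0,0,0],[4,1,0,0],[0,3,1,0],[-3,1,2,1]] U=[[3,0,4,3],[0,-4,-1,4],[0,0,-2,-3],[0,0,0,-3]]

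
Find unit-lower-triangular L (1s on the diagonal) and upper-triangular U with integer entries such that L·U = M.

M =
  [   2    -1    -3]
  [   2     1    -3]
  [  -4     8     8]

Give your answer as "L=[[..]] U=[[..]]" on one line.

L=[[1,0,0],[1,1,0],[-2,3,1]] U=[[2,-1,-3],[0,2,0],[0,0,2]]

  row1 -= 1·row0 → [0,2,0]
  row2 -= -2·row0 → [0,6,2]
  row2 -= 3·row1 → [0,0,2]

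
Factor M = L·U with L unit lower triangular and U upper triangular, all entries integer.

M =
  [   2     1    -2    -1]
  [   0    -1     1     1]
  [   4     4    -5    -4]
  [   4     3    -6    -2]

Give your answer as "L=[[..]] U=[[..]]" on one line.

L=[[1,0,0,0],[0,1,0,0],[2,-2,1,0],[2,-1,-1,1]] U=[[2,1,-2,-1],[0,-1,1,1],[0,0,1,0],[0,0,0,1]]

  r1 -= 0·r0 → [0,-1,1,1]
  r2 -= 2·r0 → [0,2,-1,-2]
  r3 -= 2·r0 → [0,1,-2,0]
  r2 -= -2·r1 → [0,0,1,0]
  r3 -= -1·r1 → [0,0,-1,1]
  r3 -= -1·r2 → [0,0,0,1]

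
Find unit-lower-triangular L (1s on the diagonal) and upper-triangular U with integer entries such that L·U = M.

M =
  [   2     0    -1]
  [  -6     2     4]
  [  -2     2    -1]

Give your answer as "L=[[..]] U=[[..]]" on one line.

  r1 -= -3·r0 → [0,2,1]
  r2 -= -1·r0 → [0,2,-2]
  r2 -= 1·r1 → [0,0,-3]

L=[[1,0,0],[-3,1,0],[-1,1,1]] U=[[2,0,-1],[0,2,1],[0,0,-3]]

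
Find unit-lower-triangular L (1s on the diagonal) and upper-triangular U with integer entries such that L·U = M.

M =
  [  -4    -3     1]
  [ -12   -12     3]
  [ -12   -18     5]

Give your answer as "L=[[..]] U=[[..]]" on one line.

  r1 -= 3·r0 → [0,-3,0]
  r2 -= 3·r0 → [0,-9,2]
  r2 -= 3·r1 → [0,0,2]

L=[[1,0,0],[3,1,0],[3,3,1]] U=[[-4,-3,1],[0,-3,0],[0,0,2]]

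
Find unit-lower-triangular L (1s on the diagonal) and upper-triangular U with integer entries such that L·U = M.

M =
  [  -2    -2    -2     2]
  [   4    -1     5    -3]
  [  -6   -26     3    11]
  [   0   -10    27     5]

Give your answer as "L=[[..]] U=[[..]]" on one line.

  row1 -= -2·row0 → [0,-5,1,1]
  row2 -= 3·row0 → [0,-20,9,5]
  row3 -= 0·row0 → [0,-10,27,5]
  row2 -= 4·row1 → [0,0,5,1]
  row3 -= 2·row1 → [0,0,25,3]
  row3 -= 5·row2 → [0,0,0,-2]

L=[[1,0,0,0],[-2,1,0,0],[3,4,1,0],[0,2,5,1]] U=[[-2,-2,-2,2],[0,-5,1,1],[0,0,5,1],[0,0,0,-2]]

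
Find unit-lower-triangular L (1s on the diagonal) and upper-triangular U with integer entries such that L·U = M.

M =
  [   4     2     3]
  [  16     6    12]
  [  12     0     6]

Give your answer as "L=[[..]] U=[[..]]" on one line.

L=[[1,0,0],[4,1,0],[3,3,1]] U=[[4,2,3],[0,-2,0],[0,0,-3]]

  R1 -= 4·R0 → [0,-2,0]
  R2 -= 3·R0 → [0,-6,-3]
  R2 -= 3·R1 → [0,0,-3]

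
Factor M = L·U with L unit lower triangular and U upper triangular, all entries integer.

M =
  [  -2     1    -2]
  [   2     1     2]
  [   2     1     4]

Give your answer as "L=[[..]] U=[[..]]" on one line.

  R1 -= -1·R0 → [0,2,0]
  R2 -= -1·R0 → [0,2,2]
  R2 -= 1·R1 → [0,0,2]

L=[[1,0,0],[-1,1,0],[-1,1,1]] U=[[-2,1,-2],[0,2,0],[0,0,2]]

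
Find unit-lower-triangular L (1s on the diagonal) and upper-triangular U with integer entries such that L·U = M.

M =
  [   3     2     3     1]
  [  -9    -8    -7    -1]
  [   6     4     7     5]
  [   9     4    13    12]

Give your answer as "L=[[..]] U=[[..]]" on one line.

L=[[1,0,0,0],[-3,1,0,0],[2,0,1,0],[3,1,2,1]] U=[[3,2,3,1],[0,-2,2,2],[0,0,1,3],[0,0,0,1]]

  r1 -= -3·r0 → [0,-2,2,2]
  r2 -= 2·r0 → [0,0,1,3]
  r3 -= 3·r0 → [0,-2,4,9]
  r2 -= 0·r1 → [0,0,1,3]
  r3 -= 1·r1 → [0,0,2,7]
  r3 -= 2·r2 → [0,0,0,1]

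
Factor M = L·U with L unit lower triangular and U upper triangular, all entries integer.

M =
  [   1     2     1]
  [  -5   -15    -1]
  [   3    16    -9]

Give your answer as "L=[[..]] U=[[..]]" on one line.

L=[[1,0,0],[-5,1,0],[3,-2,1]] U=[[1,2,1],[0,-5,4],[0,0,-4]]

  r1 -= -5·r0 → [0,-5,4]
  r2 -= 3·r0 → [0,10,-12]
  r2 -= -2·r1 → [0,0,-4]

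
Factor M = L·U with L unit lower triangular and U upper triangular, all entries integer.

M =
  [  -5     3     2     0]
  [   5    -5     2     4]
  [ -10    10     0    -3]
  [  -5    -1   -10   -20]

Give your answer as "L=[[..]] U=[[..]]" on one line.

L=[[1,0,0,0],[-1,1,0,0],[2,-2,1,0],[1,2,-5,1]] U=[[-5,3,2,0],[0,-2,4,4],[0,0,4,5],[0,0,0,-3]]

  r1 -= -1·r0 → [0,-2,4,4]
  r2 -= 2·r0 → [0,4,-4,-3]
  r3 -= 1·r0 → [0,-4,-12,-20]
  r2 -= -2·r1 → [0,0,4,5]
  r3 -= 2·r1 → [0,0,-20,-28]
  r3 -= -5·r2 → [0,0,0,-3]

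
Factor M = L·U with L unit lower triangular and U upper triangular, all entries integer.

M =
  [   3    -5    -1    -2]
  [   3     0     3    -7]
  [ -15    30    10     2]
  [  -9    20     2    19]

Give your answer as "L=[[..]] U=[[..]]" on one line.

L=[[1,0,0,0],[1,1,0,0],[-5,1,1,0],[-3,1,-5,1]] U=[[3,-5,-1,-2],[0,5,4,-5],[0,0,1,-3],[0,0,0,3]]

  row1 -= 1·row0 → [0,5,4,-5]
  row2 -= -5·row0 → [0,5,5,-8]
  row3 -= -3·row0 → [0,5,-1,13]
  row2 -= 1·row1 → [0,0,1,-3]
  row3 -= 1·row1 → [0,0,-5,18]
  row3 -= -5·row2 → [0,0,0,3]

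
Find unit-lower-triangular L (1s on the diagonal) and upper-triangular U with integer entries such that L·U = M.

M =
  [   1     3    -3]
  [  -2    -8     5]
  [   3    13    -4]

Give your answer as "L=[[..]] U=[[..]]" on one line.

  r1 -= -2·r0 → [0,-2,-1]
  r2 -= 3·r0 → [0,4,5]
  r2 -= -2·r1 → [0,0,3]

L=[[1,0,0],[-2,1,0],[3,-2,1]] U=[[1,3,-3],[0,-2,-1],[0,0,3]]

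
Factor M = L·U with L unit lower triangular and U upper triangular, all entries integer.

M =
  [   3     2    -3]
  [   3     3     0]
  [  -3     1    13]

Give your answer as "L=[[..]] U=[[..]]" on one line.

L=[[1,0,0],[1,1,0],[-1,3,1]] U=[[3,2,-3],[0,1,3],[0,0,1]]

  R1 -= 1·R0 → [0,1,3]
  R2 -= -1·R0 → [0,3,10]
  R2 -= 3·R1 → [0,0,1]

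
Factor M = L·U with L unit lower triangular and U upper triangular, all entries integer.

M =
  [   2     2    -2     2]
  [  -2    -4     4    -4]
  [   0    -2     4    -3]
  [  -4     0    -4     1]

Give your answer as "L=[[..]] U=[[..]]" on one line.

L=[[1,0,0,0],[-1,1,0,0],[0,1,1,0],[-2,-2,-2,1]] U=[[2,2,-2,2],[0,-2,2,-2],[0,0,2,-1],[0,0,0,-1]]

  row1 -= -1·row0 → [0,-2,2,-2]
  row2 -= 0·row0 → [0,-2,4,-3]
  row3 -= -2·row0 → [0,4,-8,5]
  row2 -= 1·row1 → [0,0,2,-1]
  row3 -= -2·row1 → [0,0,-4,1]
  row3 -= -2·row2 → [0,0,0,-1]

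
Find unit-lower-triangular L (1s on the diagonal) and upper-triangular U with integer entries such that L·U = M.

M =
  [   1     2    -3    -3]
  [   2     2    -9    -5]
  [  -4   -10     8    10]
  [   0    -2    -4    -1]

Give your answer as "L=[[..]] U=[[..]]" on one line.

L=[[1,0,0,0],[2,1,0,0],[-4,1,1,0],[0,1,1,1]] U=[[1,2,-3,-3],[0,-2,-3,1],[0,0,-1,-3],[0,0,0,1]]

  r1 -= 2·r0 → [0,-2,-3,1]
  r2 -= -4·r0 → [0,-2,-4,-2]
  r3 -= 0·r0 → [0,-2,-4,-1]
  r2 -= 1·r1 → [0,0,-1,-3]
  r3 -= 1·r1 → [0,0,-1,-2]
  r3 -= 1·r2 → [0,0,0,1]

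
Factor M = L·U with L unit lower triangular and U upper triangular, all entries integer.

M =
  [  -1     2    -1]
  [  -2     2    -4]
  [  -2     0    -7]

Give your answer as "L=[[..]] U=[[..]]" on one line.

  r1 -= 2·r0 → [0,-2,-2]
  r2 -= 2·r0 → [0,-4,-5]
  r2 -= 2·r1 → [0,0,-1]

L=[[1,0,0],[2,1,0],[2,2,1]] U=[[-1,2,-1],[0,-2,-2],[0,0,-1]]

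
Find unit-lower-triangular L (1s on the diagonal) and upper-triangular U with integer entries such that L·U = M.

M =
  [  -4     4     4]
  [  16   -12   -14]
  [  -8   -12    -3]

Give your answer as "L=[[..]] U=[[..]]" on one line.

L=[[1,0,0],[-4,1,0],[2,-5,1]] U=[[-4,4,4],[0,4,2],[0,0,-1]]

  r1 -= -4·r0 → [0,4,2]
  r2 -= 2·r0 → [0,-20,-11]
  r2 -= -5·r1 → [0,0,-1]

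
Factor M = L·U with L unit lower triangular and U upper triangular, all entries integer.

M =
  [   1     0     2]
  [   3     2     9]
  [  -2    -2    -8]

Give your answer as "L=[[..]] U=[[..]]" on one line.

  R1 -= 3·R0 → [0,2,3]
  R2 -= -2·R0 → [0,-2,-4]
  R2 -= -1·R1 → [0,0,-1]

L=[[1,0,0],[3,1,0],[-2,-1,1]] U=[[1,0,2],[0,2,3],[0,0,-1]]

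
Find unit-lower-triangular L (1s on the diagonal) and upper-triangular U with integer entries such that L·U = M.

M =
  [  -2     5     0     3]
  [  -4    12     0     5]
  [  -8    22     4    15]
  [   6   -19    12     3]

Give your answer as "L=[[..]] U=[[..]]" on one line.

  R1 -= 2·R0 → [0,2,0,-1]
  R2 -= 4·R0 → [0,2,4,3]
  R3 -= -3·R0 → [0,-4,12,12]
  R2 -= 1·R1 → [0,0,4,4]
  R3 -= -2·R1 → [0,0,12,10]
  R3 -= 3·R2 → [0,0,0,-2]

L=[[1,0,0,0],[2,1,0,0],[4,1,1,0],[-3,-2,3,1]] U=[[-2,5,0,3],[0,2,0,-1],[0,0,4,4],[0,0,0,-2]]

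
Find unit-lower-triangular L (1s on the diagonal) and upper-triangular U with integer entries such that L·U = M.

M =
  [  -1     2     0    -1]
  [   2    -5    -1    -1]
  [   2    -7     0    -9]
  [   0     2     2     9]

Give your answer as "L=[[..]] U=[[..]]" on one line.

  R1 -= -2·R0 → [0,-1,-1,-3]
  R2 -= -2·R0 → [0,-3,0,-11]
  R3 -= 0·R0 → [0,2,2,9]
  R2 -= 3·R1 → [0,0,3,-2]
  R3 -= -2·R1 → [0,0,0,3]
  R3 -= 0·R2 → [0,0,0,3]

L=[[1,0,0,0],[-2,1,0,0],[-2,3,1,0],[0,-2,0,1]] U=[[-1,2,0,-1],[0,-1,-1,-3],[0,0,3,-2],[0,0,0,3]]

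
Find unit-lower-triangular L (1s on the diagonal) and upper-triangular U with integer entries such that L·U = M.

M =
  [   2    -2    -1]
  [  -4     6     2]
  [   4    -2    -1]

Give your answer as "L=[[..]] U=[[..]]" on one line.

L=[[1,0,0],[-2,1,0],[2,1,1]] U=[[2,-2,-1],[0,2,0],[0,0,1]]

  row1 -= -2·row0 → [0,2,0]
  row2 -= 2·row0 → [0,2,1]
  row2 -= 1·row1 → [0,0,1]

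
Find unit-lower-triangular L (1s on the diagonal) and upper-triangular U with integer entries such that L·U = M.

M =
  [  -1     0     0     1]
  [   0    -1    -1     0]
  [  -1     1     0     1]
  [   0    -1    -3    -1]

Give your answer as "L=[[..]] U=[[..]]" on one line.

L=[[1,0,0,0],[0,1,0,0],[1,-1,1,0],[0,1,2,1]] U=[[-1,0,0,1],[0,-1,-1,0],[0,0,-1,0],[0,0,0,-1]]

  R1 -= 0·R0 → [0,-1,-1,0]
  R2 -= 1·R0 → [0,1,0,0]
  R3 -= 0·R0 → [0,-1,-3,-1]
  R2 -= -1·R1 → [0,0,-1,0]
  R3 -= 1·R1 → [0,0,-2,-1]
  R3 -= 2·R2 → [0,0,0,-1]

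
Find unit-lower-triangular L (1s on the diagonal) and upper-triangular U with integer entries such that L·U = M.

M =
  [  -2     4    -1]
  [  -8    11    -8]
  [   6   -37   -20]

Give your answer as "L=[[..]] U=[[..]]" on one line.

  R1 -= 4·R0 → [0,-5,-4]
  R2 -= -3·R0 → [0,-25,-23]
  R2 -= 5·R1 → [0,0,-3]

L=[[1,0,0],[4,1,0],[-3,5,1]] U=[[-2,4,-1],[0,-5,-4],[0,0,-3]]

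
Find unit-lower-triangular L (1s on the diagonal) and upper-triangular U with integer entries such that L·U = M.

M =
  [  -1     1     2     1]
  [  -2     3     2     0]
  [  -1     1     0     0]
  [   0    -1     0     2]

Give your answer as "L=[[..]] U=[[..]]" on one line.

L=[[1,0,0,0],[2,1,0,0],[1,0,1,0],[0,-1,1,1]] U=[[-1,1,2,1],[0,1,-2,-2],[0,0,-2,-1],[0,0,0,1]]

  R1 -= 2·R0 → [0,1,-2,-2]
  R2 -= 1·R0 → [0,0,-2,-1]
  R3 -= 0·R0 → [0,-1,0,2]
  R2 -= 0·R1 → [0,0,-2,-1]
  R3 -= -1·R1 → [0,0,-2,0]
  R3 -= 1·R2 → [0,0,0,1]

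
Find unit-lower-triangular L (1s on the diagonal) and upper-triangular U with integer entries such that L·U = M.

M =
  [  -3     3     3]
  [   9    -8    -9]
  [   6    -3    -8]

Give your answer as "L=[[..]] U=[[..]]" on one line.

L=[[1,0,0],[-3,1,0],[-2,3,1]] U=[[-3,3,3],[0,1,0],[0,0,-2]]

  r1 -= -3·r0 → [0,1,0]
  r2 -= -2·r0 → [0,3,-2]
  r2 -= 3·r1 → [0,0,-2]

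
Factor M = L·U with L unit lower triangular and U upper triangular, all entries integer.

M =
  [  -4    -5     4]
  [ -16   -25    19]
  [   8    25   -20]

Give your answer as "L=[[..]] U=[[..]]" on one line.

  r1 -= 4·r0 → [0,-5,3]
  r2 -= -2·r0 → [0,15,-12]
  r2 -= -3·r1 → [0,0,-3]

L=[[1,0,0],[4,1,0],[-2,-3,1]] U=[[-4,-5,4],[0,-5,3],[0,0,-3]]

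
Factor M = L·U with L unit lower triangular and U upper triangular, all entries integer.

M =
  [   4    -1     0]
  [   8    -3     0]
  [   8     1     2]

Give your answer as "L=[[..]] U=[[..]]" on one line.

L=[[1,0,0],[2,1,0],[2,-3,1]] U=[[4,-1,0],[0,-1,0],[0,0,2]]

  row1 -= 2·row0 → [0,-1,0]
  row2 -= 2·row0 → [0,3,2]
  row2 -= -3·row1 → [0,0,2]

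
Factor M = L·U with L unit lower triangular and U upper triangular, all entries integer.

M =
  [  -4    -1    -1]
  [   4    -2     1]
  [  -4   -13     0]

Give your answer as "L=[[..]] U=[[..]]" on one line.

L=[[1,0,0],[-1,1,0],[1,4,1]] U=[[-4,-1,-1],[0,-3,0],[0,0,1]]

  row1 -= -1·row0 → [0,-3,0]
  row2 -= 1·row0 → [0,-12,1]
  row2 -= 4·row1 → [0,0,1]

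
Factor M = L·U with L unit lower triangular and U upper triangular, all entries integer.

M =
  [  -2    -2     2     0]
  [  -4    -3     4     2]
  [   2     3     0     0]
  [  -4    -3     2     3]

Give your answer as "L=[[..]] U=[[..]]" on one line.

L=[[1,0,0,0],[2,1,0,0],[-1,1,1,0],[2,1,-1,1]] U=[[-2,-2,2,0],[0,1,0,2],[0,0,2,-2],[0,0,0,-1]]

  r1 -= 2·r0 → [0,1,0,2]
  r2 -= -1·r0 → [0,1,2,0]
  r3 -= 2·r0 → [0,1,-2,3]
  r2 -= 1·r1 → [0,0,2,-2]
  r3 -= 1·r1 → [0,0,-2,1]
  r3 -= -1·r2 → [0,0,0,-1]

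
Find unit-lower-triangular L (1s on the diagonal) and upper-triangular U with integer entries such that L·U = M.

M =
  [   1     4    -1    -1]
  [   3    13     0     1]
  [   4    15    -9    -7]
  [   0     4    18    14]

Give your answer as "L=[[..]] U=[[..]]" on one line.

  row1 -= 3·row0 → [0,1,3,4]
  row2 -= 4·row0 → [0,-1,-5,-3]
  row3 -= 0·row0 → [0,4,18,14]
  row2 -= -1·row1 → [0,0,-2,1]
  row3 -= 4·row1 → [0,0,6,-2]
  row3 -= -3·row2 → [0,0,0,1]

L=[[1,0,0,0],[3,1,0,0],[4,-1,1,0],[0,4,-3,1]] U=[[1,4,-1,-1],[0,1,3,4],[0,0,-2,1],[0,0,0,1]]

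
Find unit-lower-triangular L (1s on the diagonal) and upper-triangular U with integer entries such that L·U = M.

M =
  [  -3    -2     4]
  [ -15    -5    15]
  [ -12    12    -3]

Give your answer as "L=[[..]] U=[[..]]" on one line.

L=[[1,0,0],[5,1,0],[4,4,1]] U=[[-3,-2,4],[0,5,-5],[0,0,1]]

  r1 -= 5·r0 → [0,5,-5]
  r2 -= 4·r0 → [0,20,-19]
  r2 -= 4·r1 → [0,0,1]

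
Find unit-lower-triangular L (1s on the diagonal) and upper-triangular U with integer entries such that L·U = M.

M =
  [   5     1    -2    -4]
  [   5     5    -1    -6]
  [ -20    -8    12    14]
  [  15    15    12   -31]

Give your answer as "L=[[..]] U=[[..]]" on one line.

  row1 -= 1·row0 → [0,4,1,-2]
  row2 -= -4·row0 → [0,-4,4,-2]
  row3 -= 3·row0 → [0,12,18,-19]
  row2 -= -1·row1 → [0,0,5,-4]
  row3 -= 3·row1 → [0,0,15,-13]
  row3 -= 3·row2 → [0,0,0,-1]

L=[[1,0,0,0],[1,1,0,0],[-4,-1,1,0],[3,3,3,1]] U=[[5,1,-2,-4],[0,4,1,-2],[0,0,5,-4],[0,0,0,-1]]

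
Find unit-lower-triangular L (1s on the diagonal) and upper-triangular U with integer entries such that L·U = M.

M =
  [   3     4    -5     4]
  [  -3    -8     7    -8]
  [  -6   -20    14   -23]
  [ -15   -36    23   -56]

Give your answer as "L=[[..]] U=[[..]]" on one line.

L=[[1,0,0,0],[-1,1,0,0],[-2,3,1,0],[-5,4,5,1]] U=[[3,4,-5,4],[0,-4,2,-4],[0,0,-2,-3],[0,0,0,-5]]

  r1 -= -1·r0 → [0,-4,2,-4]
  r2 -= -2·r0 → [0,-12,4,-15]
  r3 -= -5·r0 → [0,-16,-2,-36]
  r2 -= 3·r1 → [0,0,-2,-3]
  r3 -= 4·r1 → [0,0,-10,-20]
  r3 -= 5·r2 → [0,0,0,-5]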